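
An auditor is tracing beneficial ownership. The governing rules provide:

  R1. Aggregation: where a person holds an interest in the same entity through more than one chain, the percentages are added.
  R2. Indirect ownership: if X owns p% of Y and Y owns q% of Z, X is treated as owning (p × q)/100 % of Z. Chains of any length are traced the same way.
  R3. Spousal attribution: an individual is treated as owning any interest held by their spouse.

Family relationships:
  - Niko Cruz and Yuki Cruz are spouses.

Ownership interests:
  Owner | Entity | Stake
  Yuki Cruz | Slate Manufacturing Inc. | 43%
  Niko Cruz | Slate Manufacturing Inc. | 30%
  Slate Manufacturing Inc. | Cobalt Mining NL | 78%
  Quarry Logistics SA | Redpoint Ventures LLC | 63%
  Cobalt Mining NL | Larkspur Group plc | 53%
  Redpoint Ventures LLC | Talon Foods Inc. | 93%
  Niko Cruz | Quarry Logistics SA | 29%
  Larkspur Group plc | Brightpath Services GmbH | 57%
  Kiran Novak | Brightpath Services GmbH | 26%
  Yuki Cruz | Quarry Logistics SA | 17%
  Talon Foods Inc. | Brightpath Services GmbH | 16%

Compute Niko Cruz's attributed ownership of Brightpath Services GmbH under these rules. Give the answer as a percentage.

By spousal attribution (R3), Niko Cruz is treated as also owning Yuki Cruz's interest in Slate Manufacturing Inc, giving 30% + 43% = 73%.
By spousal attribution (R3), Niko Cruz is treated as also owning Yuki Cruz's interest in Quarry Logistics SA, giving 29% + 17% = 46%.
Chain via Slate Manufacturing Inc. → Cobalt Mining NL → Larkspur Group plc (R2): 73% × 78% × 53% × 57% = 17.201574% of Brightpath Services GmbH.
Chain via Quarry Logistics SA → Redpoint Ventures LLC → Talon Foods Inc. (R2): 46% × 63% × 93% × 16% = 4.312224% of Brightpath Services GmbH.
Aggregating (R1): 17.201574% + 4.312224% = 21.513798%.

21.513798%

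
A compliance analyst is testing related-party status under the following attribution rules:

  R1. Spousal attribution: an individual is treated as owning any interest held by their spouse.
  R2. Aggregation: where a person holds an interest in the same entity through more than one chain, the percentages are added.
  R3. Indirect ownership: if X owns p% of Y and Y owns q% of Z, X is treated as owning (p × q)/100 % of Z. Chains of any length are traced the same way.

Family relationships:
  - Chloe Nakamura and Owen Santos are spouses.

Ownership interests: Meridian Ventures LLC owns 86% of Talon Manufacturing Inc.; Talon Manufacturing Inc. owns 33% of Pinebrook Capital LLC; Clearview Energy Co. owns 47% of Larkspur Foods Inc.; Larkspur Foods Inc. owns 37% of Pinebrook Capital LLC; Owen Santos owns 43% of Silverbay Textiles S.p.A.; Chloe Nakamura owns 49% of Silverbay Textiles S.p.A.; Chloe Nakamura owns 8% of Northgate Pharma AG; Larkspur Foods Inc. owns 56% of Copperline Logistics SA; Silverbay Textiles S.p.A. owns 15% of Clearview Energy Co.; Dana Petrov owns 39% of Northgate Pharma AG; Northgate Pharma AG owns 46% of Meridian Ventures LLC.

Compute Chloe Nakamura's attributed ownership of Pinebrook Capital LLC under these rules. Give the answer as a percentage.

By spousal attribution (R1), Chloe Nakamura is treated as also owning Owen Santos's interest in Silverbay Textiles S.p.A, giving 49% + 43% = 92%.
Chain via Northgate Pharma AG → Meridian Ventures LLC → Talon Manufacturing Inc. (R3): 8% × 46% × 86% × 33% = 1.044384% of Pinebrook Capital LLC.
Chain via Silverbay Textiles S.p.A. → Clearview Energy Co. → Larkspur Foods Inc. (R3): 92% × 15% × 47% × 37% = 2.39982% of Pinebrook Capital LLC.
Aggregating (R2): 1.044384% + 2.39982% = 3.444204%.

3.444204%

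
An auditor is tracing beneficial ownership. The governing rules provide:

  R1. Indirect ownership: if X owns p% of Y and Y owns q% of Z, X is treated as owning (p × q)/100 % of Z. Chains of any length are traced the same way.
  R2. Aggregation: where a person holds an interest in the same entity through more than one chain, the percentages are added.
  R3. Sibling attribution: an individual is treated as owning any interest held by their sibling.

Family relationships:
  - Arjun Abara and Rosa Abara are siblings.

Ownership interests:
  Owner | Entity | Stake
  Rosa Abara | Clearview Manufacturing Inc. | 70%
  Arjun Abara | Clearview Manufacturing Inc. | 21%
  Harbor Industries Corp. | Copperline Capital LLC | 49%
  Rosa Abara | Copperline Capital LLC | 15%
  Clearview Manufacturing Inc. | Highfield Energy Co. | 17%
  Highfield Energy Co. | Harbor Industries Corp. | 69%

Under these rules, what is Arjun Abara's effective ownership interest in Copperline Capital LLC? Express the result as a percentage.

20.230407%

By sibling attribution (R3), Arjun Abara is treated as also owning Rosa Abara's interest in Clearview Manufacturing Inc, giving 21% + 70% = 91%.
By sibling attribution (R3), Arjun Abara is treated as owning Rosa Abara's 15% interest in Copperline Capital LLC.
Chain via Clearview Manufacturing Inc. → Highfield Energy Co. → Harbor Industries Corp. (R1): 91% × 17% × 69% × 49% = 5.230407% of Copperline Capital LLC.
Direct interest in Copperline Capital LLC: 15%.
Aggregating (R2): 5.230407% + 15% = 20.230407%.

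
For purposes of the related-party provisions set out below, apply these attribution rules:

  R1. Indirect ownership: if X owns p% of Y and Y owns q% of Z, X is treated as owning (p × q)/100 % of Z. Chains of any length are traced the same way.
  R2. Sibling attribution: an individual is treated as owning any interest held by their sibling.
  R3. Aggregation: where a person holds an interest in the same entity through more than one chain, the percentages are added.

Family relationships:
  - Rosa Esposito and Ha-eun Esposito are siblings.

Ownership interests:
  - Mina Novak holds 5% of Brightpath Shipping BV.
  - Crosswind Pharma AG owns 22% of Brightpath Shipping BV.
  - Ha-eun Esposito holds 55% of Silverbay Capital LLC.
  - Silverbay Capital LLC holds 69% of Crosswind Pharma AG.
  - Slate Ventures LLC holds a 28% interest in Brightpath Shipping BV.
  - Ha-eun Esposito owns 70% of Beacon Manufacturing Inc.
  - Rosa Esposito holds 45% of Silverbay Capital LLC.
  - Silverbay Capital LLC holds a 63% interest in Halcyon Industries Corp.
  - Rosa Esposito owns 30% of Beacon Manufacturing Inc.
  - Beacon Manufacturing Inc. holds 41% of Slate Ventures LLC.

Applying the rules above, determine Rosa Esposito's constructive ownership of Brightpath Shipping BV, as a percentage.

By sibling attribution (R2), Rosa Esposito is treated as also owning Ha-eun Esposito's interest in Silverbay Capital LLC, giving 45% + 55% = 100%.
By sibling attribution (R2), Rosa Esposito is treated as also owning Ha-eun Esposito's interest in Beacon Manufacturing Inc, giving 30% + 70% = 100%.
Chain via Silverbay Capital LLC → Crosswind Pharma AG (R1): 100% × 69% × 22% = 15.18% of Brightpath Shipping BV.
Chain via Beacon Manufacturing Inc. → Slate Ventures LLC (R1): 100% × 41% × 28% = 11.48% of Brightpath Shipping BV.
Aggregating (R3): 15.18% + 11.48% = 26.66%.

26.66%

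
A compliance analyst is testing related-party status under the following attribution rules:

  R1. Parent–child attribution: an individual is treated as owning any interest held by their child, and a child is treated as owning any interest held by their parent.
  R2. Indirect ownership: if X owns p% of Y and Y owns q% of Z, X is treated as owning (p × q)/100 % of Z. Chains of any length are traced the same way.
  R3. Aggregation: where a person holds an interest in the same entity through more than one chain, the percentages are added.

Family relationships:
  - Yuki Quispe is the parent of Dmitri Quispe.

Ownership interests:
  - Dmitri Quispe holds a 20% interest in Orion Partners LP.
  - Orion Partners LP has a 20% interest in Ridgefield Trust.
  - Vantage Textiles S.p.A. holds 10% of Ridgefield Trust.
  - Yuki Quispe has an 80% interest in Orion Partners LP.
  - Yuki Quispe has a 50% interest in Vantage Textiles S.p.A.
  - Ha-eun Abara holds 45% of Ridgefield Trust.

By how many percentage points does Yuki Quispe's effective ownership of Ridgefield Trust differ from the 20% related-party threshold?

5

By parent–child attribution (R1), Yuki Quispe is treated as also owning Dmitri Quispe's interest in Orion Partners LP, giving 80% + 20% = 100%.
Chain via Vantage Textiles S.p.A. (R2): 50% × 10% = 5% of Ridgefield Trust.
Chain via Orion Partners LP (R2): 100% × 20% = 20% of Ridgefield Trust.
Aggregating (R3): 5% + 20% = 25%.
25% exceeds the 20% threshold by 5 percentage points.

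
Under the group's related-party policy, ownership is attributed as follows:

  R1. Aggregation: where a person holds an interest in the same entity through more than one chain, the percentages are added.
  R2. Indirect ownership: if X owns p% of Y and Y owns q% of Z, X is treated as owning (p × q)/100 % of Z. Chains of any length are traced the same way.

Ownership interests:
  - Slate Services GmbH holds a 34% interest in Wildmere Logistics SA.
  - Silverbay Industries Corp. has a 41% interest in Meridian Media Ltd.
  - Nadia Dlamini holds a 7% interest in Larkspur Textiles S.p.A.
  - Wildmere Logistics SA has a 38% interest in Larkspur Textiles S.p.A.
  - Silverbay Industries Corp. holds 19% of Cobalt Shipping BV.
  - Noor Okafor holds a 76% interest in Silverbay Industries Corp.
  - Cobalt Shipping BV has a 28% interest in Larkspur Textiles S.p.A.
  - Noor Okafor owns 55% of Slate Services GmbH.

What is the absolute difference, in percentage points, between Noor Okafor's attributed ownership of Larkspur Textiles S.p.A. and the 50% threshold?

Chain via Silverbay Industries Corp. → Cobalt Shipping BV (R2): 76% × 19% × 28% = 4.0432% of Larkspur Textiles S.p.A.
Chain via Slate Services GmbH → Wildmere Logistics SA (R2): 55% × 34% × 38% = 7.106% of Larkspur Textiles S.p.A.
Aggregating (R1): 4.0432% + 7.106% = 11.1492%.
11.1492% falls short of the 50% threshold by 38.8508 percentage points.

38.8508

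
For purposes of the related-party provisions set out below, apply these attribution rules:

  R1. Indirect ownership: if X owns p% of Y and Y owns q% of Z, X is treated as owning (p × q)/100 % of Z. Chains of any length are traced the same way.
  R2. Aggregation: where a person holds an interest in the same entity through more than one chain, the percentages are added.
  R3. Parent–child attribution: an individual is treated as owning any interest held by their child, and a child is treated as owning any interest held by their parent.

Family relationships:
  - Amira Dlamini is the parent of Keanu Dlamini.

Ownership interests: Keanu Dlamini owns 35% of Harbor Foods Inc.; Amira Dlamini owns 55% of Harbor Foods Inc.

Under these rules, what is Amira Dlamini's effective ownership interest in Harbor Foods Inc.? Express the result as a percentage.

90%

By parent–child attribution (R3), Amira Dlamini is treated as also owning Keanu Dlamini's interest in Harbor Foods Inc, giving 55% + 35% = 90%.
Direct interest in Harbor Foods Inc: 90%.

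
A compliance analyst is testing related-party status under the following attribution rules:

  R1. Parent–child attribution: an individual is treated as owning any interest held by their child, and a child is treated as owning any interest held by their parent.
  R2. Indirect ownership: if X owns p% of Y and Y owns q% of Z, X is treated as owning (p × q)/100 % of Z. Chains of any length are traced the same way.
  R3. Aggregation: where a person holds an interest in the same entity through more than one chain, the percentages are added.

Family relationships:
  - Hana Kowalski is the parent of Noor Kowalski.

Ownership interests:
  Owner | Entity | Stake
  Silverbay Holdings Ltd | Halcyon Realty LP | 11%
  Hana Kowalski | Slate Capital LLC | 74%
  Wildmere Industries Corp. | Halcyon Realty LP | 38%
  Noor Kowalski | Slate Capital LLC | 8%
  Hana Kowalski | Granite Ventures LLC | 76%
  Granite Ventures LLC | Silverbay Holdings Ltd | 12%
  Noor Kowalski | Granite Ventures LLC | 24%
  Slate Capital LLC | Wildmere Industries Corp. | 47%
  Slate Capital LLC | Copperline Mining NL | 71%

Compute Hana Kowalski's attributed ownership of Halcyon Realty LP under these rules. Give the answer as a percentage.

15.9652%

By parent–child attribution (R1), Hana Kowalski is treated as also owning Noor Kowalski's interest in Slate Capital LLC, giving 74% + 8% = 82%.
By parent–child attribution (R1), Hana Kowalski is treated as also owning Noor Kowalski's interest in Granite Ventures LLC, giving 76% + 24% = 100%.
Chain via Slate Capital LLC → Wildmere Industries Corp. (R2): 82% × 47% × 38% = 14.6452% of Halcyon Realty LP.
Chain via Granite Ventures LLC → Silverbay Holdings Ltd (R2): 100% × 12% × 11% = 1.32% of Halcyon Realty LP.
Aggregating (R3): 14.6452% + 1.32% = 15.9652%.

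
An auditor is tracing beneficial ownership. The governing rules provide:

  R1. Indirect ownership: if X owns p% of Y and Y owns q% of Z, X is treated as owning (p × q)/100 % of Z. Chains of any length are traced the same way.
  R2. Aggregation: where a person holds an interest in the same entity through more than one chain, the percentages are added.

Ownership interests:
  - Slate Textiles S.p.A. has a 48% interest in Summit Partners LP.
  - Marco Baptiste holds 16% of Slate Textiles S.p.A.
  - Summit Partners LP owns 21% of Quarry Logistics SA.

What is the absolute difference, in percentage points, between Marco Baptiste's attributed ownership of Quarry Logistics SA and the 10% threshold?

Chain via Slate Textiles S.p.A. → Summit Partners LP (R1): 16% × 48% × 21% = 1.6128% of Quarry Logistics SA.
1.6128% falls short of the 10% threshold by 8.3872 percentage points.

8.3872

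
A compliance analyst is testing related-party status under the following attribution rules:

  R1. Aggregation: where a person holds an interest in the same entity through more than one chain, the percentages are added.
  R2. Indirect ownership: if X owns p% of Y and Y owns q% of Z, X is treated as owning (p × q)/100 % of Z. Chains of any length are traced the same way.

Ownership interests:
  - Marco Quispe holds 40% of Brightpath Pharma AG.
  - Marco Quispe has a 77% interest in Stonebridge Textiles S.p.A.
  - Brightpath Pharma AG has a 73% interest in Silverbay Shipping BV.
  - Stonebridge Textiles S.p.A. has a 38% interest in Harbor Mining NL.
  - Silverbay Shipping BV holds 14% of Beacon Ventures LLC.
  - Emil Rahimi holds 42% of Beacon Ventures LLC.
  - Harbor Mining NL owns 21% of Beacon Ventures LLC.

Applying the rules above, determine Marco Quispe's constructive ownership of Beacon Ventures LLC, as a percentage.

Chain via Stonebridge Textiles S.p.A. → Harbor Mining NL (R2): 77% × 38% × 21% = 6.1446% of Beacon Ventures LLC.
Chain via Brightpath Pharma AG → Silverbay Shipping BV (R2): 40% × 73% × 14% = 4.088% of Beacon Ventures LLC.
Aggregating (R1): 6.1446% + 4.088% = 10.2326%.

10.2326%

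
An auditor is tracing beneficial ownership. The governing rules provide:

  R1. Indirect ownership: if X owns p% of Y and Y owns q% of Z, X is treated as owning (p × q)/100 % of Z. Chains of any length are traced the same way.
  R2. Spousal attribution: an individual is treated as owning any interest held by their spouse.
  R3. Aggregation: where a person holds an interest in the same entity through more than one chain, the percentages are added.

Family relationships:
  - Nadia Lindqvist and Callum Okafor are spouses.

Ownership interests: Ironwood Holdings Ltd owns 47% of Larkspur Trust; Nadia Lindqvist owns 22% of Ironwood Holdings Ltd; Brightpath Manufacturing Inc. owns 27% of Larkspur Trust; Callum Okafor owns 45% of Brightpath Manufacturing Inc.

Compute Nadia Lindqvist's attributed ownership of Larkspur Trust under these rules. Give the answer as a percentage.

By spousal attribution (R2), Nadia Lindqvist is treated as owning Callum Okafor's 45% interest in Brightpath Manufacturing Inc.
Chain via Ironwood Holdings Ltd (R1): 22% × 47% = 10.34% of Larkspur Trust.
Chain via Brightpath Manufacturing Inc. (R1): 45% × 27% = 12.15% of Larkspur Trust.
Aggregating (R3): 10.34% + 12.15% = 22.49%.

22.49%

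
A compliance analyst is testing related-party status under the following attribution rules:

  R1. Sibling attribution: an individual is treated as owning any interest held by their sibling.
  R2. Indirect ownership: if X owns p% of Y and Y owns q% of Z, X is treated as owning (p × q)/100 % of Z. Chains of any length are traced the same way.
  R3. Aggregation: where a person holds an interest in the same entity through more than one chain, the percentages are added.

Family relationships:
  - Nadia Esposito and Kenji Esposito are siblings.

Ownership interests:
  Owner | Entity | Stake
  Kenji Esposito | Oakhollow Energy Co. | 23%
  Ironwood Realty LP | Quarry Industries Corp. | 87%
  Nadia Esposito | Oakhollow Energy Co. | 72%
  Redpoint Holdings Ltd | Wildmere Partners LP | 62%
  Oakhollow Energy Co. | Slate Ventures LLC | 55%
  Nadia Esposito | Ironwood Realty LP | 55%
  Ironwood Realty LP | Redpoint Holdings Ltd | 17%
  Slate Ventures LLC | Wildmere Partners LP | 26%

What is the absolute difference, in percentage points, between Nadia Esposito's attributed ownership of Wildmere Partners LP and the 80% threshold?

60.618

By sibling attribution (R1), Nadia Esposito is treated as also owning Kenji Esposito's interest in Oakhollow Energy Co, giving 72% + 23% = 95%.
Chain via Oakhollow Energy Co. → Slate Ventures LLC (R2): 95% × 55% × 26% = 13.585% of Wildmere Partners LP.
Chain via Ironwood Realty LP → Redpoint Holdings Ltd (R2): 55% × 17% × 62% = 5.797% of Wildmere Partners LP.
Aggregating (R3): 13.585% + 5.797% = 19.382%.
19.382% falls short of the 80% threshold by 60.618 percentage points.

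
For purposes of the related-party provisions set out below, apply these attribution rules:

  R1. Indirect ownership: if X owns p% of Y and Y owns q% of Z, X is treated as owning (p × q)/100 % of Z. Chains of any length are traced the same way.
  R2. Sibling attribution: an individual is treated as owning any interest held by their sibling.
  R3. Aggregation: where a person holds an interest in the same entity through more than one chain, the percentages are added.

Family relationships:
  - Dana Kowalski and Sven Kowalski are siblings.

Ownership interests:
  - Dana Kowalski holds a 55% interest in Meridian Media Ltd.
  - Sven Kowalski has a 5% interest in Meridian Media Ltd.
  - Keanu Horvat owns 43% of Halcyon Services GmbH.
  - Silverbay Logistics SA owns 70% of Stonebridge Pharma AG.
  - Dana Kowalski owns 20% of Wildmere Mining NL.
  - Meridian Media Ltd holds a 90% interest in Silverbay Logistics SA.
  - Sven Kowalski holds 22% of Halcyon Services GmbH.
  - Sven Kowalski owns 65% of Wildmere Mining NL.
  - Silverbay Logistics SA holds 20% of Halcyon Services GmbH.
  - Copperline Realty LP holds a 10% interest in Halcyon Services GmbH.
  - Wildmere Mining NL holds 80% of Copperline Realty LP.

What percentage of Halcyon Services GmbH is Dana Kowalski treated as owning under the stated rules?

By sibling attribution (R2), Dana Kowalski is treated as also owning Sven Kowalski's interest in Wildmere Mining NL, giving 20% + 65% = 85%.
By sibling attribution (R2), Dana Kowalski is treated as also owning Sven Kowalski's interest in Meridian Media Ltd, giving 55% + 5% = 60%.
By sibling attribution (R2), Dana Kowalski is treated as owning Sven Kowalski's 22% interest in Halcyon Services GmbH.
Chain via Wildmere Mining NL → Copperline Realty LP (R1): 85% × 80% × 10% = 6.8% of Halcyon Services GmbH.
Chain via Meridian Media Ltd → Silverbay Logistics SA (R1): 60% × 90% × 20% = 10.8% of Halcyon Services GmbH.
Direct interest in Halcyon Services GmbH: 22%.
Aggregating (R3): 6.8% + 10.8% + 22% = 39.6%.

39.6%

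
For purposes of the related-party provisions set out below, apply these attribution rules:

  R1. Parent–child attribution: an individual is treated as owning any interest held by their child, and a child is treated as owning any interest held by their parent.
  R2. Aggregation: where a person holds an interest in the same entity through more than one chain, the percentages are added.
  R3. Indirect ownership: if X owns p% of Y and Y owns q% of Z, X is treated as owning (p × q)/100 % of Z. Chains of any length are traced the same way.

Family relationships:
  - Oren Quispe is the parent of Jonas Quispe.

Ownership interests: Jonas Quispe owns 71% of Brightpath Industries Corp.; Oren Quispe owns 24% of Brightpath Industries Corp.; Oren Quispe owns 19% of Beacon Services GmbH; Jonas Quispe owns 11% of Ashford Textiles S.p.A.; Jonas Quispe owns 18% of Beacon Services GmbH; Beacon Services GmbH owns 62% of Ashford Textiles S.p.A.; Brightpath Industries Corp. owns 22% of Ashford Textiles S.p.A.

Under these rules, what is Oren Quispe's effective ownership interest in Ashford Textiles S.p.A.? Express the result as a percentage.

By parent–child attribution (R1), Oren Quispe is treated as also owning Jonas Quispe's interest in Beacon Services GmbH, giving 19% + 18% = 37%.
By parent–child attribution (R1), Oren Quispe is treated as also owning Jonas Quispe's interest in Brightpath Industries Corp, giving 24% + 71% = 95%.
By parent–child attribution (R1), Oren Quispe is treated as owning Jonas Quispe's 11% interest in Ashford Textiles S.p.A.
Chain via Beacon Services GmbH (R3): 37% × 62% = 22.94% of Ashford Textiles S.p.A.
Chain via Brightpath Industries Corp. (R3): 95% × 22% = 20.9% of Ashford Textiles S.p.A.
Direct interest in Ashford Textiles S.p.A: 11%.
Aggregating (R2): 22.94% + 20.9% + 11% = 54.84%.

54.84%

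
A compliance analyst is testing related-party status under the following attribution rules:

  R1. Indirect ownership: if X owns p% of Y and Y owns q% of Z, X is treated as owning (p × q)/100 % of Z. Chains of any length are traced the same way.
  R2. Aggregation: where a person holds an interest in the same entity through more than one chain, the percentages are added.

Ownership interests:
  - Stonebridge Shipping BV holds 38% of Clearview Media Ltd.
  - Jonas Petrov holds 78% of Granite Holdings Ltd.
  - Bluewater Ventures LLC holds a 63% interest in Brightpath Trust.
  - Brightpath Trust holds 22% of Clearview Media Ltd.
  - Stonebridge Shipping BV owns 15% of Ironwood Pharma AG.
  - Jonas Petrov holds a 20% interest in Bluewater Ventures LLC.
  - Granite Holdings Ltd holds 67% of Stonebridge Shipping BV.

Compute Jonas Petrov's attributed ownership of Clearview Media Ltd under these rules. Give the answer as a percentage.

Chain via Granite Holdings Ltd → Stonebridge Shipping BV (R1): 78% × 67% × 38% = 19.8588% of Clearview Media Ltd.
Chain via Bluewater Ventures LLC → Brightpath Trust (R1): 20% × 63% × 22% = 2.772% of Clearview Media Ltd.
Aggregating (R2): 19.8588% + 2.772% = 22.6308%.

22.6308%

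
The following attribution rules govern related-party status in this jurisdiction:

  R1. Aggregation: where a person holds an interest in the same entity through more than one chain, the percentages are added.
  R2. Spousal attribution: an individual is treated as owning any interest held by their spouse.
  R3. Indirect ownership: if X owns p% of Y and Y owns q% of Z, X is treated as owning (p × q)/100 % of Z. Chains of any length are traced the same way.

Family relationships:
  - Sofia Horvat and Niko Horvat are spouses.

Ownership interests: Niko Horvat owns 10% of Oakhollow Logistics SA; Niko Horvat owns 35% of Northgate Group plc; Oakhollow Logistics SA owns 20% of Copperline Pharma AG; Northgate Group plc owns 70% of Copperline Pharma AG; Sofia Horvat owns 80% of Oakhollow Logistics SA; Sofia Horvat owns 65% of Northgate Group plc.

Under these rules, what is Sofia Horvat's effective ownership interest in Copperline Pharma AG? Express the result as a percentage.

88%

By spousal attribution (R2), Sofia Horvat is treated as also owning Niko Horvat's interest in Oakhollow Logistics SA, giving 80% + 10% = 90%.
By spousal attribution (R2), Sofia Horvat is treated as also owning Niko Horvat's interest in Northgate Group plc, giving 65% + 35% = 100%.
Chain via Oakhollow Logistics SA (R3): 90% × 20% = 18% of Copperline Pharma AG.
Chain via Northgate Group plc (R3): 100% × 70% = 70% of Copperline Pharma AG.
Aggregating (R1): 18% + 70% = 88%.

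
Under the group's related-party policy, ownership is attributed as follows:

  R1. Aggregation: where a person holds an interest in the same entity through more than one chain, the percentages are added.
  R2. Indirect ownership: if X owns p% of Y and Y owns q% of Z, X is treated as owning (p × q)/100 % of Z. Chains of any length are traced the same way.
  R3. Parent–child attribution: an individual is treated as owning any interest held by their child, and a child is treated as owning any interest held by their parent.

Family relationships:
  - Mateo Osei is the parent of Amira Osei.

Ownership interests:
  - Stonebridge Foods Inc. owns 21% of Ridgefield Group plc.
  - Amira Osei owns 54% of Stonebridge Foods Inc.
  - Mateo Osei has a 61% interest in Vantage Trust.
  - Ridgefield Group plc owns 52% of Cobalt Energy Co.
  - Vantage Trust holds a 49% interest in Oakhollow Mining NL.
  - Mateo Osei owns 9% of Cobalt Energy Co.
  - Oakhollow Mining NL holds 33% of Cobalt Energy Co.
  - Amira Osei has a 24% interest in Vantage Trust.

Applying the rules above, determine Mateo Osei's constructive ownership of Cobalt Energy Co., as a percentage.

28.6413%

By parent–child attribution (R3), Mateo Osei is treated as also owning Amira Osei's interest in Vantage Trust, giving 61% + 24% = 85%.
By parent–child attribution (R3), Mateo Osei is treated as owning Amira Osei's 54% interest in Stonebridge Foods Inc.
Chain via Vantage Trust → Oakhollow Mining NL (R2): 85% × 49% × 33% = 13.7445% of Cobalt Energy Co.
Direct interest in Cobalt Energy Co: 9%.
Chain via Stonebridge Foods Inc. → Ridgefield Group plc (R2): 54% × 21% × 52% = 5.8968% of Cobalt Energy Co.
Aggregating (R1): 13.7445% + 9% + 5.8968% = 28.6413%.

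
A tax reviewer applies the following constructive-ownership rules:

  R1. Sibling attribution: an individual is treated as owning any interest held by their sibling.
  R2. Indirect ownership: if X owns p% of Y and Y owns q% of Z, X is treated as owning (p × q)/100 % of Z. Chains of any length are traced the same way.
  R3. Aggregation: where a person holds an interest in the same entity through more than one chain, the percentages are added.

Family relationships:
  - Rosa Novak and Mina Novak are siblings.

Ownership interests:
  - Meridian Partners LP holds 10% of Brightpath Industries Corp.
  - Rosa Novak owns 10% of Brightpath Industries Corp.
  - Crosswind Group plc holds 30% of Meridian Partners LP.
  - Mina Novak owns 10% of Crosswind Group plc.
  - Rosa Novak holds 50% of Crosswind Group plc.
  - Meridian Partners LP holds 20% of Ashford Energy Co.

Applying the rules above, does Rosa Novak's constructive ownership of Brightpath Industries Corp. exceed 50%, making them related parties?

By sibling attribution (R1), Rosa Novak is treated as also owning Mina Novak's interest in Crosswind Group plc, giving 50% + 10% = 60%.
Chain via Crosswind Group plc → Meridian Partners LP (R2): 60% × 30% × 10% = 1.8% of Brightpath Industries Corp.
Direct interest in Brightpath Industries Corp: 10%.
Aggregating (R3): 1.8% + 10% = 11.8%.
11.8% does not exceed the 50% threshold, so Rosa is not a related party to Brightpath Industries Corp.

No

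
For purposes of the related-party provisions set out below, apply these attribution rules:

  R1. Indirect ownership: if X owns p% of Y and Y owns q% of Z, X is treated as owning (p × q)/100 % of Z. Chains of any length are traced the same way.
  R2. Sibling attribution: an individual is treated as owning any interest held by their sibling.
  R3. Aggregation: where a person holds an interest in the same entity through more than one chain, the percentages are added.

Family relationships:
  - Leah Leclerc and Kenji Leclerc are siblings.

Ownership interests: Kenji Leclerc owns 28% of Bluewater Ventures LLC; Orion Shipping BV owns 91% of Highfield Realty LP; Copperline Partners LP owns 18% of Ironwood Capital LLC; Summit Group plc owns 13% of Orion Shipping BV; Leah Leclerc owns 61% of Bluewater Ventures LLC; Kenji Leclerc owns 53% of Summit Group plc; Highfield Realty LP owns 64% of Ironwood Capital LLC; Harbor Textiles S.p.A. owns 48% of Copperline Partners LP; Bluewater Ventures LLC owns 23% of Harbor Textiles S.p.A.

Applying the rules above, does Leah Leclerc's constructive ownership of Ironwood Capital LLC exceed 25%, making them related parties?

No

By sibling attribution (R2), Leah Leclerc is treated as also owning Kenji Leclerc's interest in Bluewater Ventures LLC, giving 61% + 28% = 89%.
By sibling attribution (R2), Leah Leclerc is treated as owning Kenji Leclerc's 53% interest in Summit Group plc.
Chain via Bluewater Ventures LLC → Harbor Textiles S.p.A. → Copperline Partners LP (R1): 89% × 23% × 48% × 18% = 1.768608% of Ironwood Capital LLC.
Chain via Summit Group plc → Orion Shipping BV → Highfield Realty LP (R1): 53% × 13% × 91% × 64% = 4.012736% of Ironwood Capital LLC.
Aggregating (R3): 1.768608% + 4.012736% = 5.781344%.
5.781344% does not exceed the 25% threshold, so Leah is not a related party to Ironwood Capital LLC.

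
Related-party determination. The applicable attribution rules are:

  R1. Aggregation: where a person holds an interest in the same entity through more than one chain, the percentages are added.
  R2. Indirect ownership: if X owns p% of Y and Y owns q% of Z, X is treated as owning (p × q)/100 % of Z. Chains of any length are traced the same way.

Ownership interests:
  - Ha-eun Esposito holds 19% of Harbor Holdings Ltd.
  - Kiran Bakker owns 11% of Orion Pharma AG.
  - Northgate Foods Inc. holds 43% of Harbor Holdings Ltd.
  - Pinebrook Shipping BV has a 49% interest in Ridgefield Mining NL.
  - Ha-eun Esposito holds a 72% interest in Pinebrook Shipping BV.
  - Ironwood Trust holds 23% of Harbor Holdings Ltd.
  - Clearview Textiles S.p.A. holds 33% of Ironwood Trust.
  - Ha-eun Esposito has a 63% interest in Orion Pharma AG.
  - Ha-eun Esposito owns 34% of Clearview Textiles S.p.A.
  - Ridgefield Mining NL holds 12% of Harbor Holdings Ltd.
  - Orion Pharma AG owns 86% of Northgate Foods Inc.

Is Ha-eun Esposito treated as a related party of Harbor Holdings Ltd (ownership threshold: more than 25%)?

Yes

Chain via Pinebrook Shipping BV → Ridgefield Mining NL (R2): 72% × 49% × 12% = 4.2336% of Harbor Holdings Ltd.
Chain via Clearview Textiles S.p.A. → Ironwood Trust (R2): 34% × 33% × 23% = 2.5806% of Harbor Holdings Ltd.
Chain via Orion Pharma AG → Northgate Foods Inc. (R2): 63% × 86% × 43% = 23.2974% of Harbor Holdings Ltd.
Direct interest in Harbor Holdings Ltd: 19%.
Aggregating (R1): 4.2336% + 2.5806% + 23.2974% + 19% = 49.1116%.
49.1116% exceeds the 25% threshold, so Ha-eun is a related party to Harbor Holdings Ltd.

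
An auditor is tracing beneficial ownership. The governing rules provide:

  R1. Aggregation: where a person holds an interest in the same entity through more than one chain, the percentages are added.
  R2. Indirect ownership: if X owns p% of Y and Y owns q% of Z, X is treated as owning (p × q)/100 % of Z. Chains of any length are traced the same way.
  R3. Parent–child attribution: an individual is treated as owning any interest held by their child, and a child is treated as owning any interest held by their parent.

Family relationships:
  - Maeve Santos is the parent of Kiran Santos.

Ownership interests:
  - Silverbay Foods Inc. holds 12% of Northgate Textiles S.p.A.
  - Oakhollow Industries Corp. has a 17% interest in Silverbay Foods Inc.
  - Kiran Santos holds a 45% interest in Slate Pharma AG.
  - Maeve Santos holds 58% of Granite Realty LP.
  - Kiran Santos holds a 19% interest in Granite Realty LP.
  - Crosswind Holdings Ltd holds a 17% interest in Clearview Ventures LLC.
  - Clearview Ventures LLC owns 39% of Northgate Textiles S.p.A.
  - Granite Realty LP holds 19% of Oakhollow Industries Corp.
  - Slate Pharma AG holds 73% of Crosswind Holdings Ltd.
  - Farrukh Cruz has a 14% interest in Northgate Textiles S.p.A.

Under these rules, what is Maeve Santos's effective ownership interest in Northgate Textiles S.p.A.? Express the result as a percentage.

By parent–child attribution (R3), Maeve Santos is treated as also owning Kiran Santos's interest in Granite Realty LP, giving 58% + 19% = 77%.
By parent–child attribution (R3), Maeve Santos is treated as owning Kiran Santos's 45% interest in Slate Pharma AG.
Chain via Granite Realty LP → Oakhollow Industries Corp. → Silverbay Foods Inc. (R2): 77% × 19% × 17% × 12% = 0.298452% of Northgate Textiles S.p.A.
Chain via Slate Pharma AG → Crosswind Holdings Ltd → Clearview Ventures LLC (R2): 45% × 73% × 17% × 39% = 2.177955% of Northgate Textiles S.p.A.
Aggregating (R1): 0.298452% + 2.177955% = 2.476407%.

2.476407%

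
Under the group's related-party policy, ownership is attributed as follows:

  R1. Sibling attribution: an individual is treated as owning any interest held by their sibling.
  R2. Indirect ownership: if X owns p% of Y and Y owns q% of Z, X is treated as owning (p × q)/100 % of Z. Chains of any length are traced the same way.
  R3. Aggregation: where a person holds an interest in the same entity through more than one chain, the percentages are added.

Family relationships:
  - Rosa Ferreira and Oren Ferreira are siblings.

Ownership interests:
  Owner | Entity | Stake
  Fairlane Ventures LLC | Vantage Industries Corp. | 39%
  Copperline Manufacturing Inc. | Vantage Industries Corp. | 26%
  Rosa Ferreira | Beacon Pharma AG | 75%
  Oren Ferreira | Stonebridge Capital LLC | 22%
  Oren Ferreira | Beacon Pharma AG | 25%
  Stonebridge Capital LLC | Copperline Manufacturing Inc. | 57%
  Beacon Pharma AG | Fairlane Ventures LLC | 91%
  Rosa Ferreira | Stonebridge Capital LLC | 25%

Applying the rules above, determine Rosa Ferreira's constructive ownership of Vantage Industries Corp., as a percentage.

By sibling attribution (R1), Rosa Ferreira is treated as also owning Oren Ferreira's interest in Beacon Pharma AG, giving 75% + 25% = 100%.
By sibling attribution (R1), Rosa Ferreira is treated as also owning Oren Ferreira's interest in Stonebridge Capital LLC, giving 25% + 22% = 47%.
Chain via Beacon Pharma AG → Fairlane Ventures LLC (R2): 100% × 91% × 39% = 35.49% of Vantage Industries Corp.
Chain via Stonebridge Capital LLC → Copperline Manufacturing Inc. (R2): 47% × 57% × 26% = 6.9654% of Vantage Industries Corp.
Aggregating (R3): 35.49% + 6.9654% = 42.4554%.

42.4554%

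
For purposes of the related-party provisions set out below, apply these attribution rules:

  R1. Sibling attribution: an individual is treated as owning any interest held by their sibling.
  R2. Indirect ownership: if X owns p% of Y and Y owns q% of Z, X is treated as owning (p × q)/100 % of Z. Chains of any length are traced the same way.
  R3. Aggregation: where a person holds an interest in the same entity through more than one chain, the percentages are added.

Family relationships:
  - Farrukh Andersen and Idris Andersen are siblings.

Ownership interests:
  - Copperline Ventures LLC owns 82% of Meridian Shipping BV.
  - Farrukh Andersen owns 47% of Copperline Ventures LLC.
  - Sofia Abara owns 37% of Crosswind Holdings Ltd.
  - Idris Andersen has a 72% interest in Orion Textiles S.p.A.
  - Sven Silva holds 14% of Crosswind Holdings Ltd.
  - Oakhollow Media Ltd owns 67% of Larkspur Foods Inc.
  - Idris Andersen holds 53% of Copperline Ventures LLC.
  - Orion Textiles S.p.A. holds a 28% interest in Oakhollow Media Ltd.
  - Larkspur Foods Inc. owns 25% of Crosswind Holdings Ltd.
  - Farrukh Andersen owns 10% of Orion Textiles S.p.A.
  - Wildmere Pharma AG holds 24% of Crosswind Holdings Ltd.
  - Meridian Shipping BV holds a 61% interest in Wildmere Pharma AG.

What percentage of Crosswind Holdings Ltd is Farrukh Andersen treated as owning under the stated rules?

15.8506%

By sibling attribution (R1), Farrukh Andersen is treated as also owning Idris Andersen's interest in Orion Textiles S.p.A, giving 10% + 72% = 82%.
By sibling attribution (R1), Farrukh Andersen is treated as also owning Idris Andersen's interest in Copperline Ventures LLC, giving 47% + 53% = 100%.
Chain via Orion Textiles S.p.A. → Oakhollow Media Ltd → Larkspur Foods Inc. (R2): 82% × 28% × 67% × 25% = 3.8458% of Crosswind Holdings Ltd.
Chain via Copperline Ventures LLC → Meridian Shipping BV → Wildmere Pharma AG (R2): 100% × 82% × 61% × 24% = 12.0048% of Crosswind Holdings Ltd.
Aggregating (R3): 3.8458% + 12.0048% = 15.8506%.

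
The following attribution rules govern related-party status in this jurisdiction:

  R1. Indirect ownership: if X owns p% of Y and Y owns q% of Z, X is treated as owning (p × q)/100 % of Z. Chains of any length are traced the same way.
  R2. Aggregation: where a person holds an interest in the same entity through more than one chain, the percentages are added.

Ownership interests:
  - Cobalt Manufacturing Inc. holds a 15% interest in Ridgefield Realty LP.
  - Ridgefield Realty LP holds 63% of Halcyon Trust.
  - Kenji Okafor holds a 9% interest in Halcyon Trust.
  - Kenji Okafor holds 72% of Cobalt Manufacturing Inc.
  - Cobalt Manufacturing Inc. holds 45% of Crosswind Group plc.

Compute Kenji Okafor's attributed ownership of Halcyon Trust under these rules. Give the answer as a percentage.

15.804%

Chain via Cobalt Manufacturing Inc. → Ridgefield Realty LP (R1): 72% × 15% × 63% = 6.804% of Halcyon Trust.
Direct interest in Halcyon Trust: 9%.
Aggregating (R2): 6.804% + 9% = 15.804%.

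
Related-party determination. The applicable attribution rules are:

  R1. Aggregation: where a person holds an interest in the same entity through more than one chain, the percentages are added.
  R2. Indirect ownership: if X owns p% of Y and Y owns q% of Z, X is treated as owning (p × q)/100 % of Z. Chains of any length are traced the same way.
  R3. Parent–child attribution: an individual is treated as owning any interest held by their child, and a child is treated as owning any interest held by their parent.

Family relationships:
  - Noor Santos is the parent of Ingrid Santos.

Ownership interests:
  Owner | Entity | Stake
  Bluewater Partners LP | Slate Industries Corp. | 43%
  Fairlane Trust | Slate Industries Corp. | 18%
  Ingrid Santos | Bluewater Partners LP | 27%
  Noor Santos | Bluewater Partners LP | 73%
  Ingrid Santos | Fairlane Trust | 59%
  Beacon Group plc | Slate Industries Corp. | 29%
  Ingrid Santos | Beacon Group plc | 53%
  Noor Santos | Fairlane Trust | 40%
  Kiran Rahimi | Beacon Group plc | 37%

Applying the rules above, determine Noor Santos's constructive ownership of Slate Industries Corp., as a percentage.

By parent–child attribution (R3), Noor Santos is treated as also owning Ingrid Santos's interest in Fairlane Trust, giving 40% + 59% = 99%.
By parent–child attribution (R3), Noor Santos is treated as also owning Ingrid Santos's interest in Bluewater Partners LP, giving 73% + 27% = 100%.
By parent–child attribution (R3), Noor Santos is treated as owning Ingrid Santos's 53% interest in Beacon Group plc.
Chain via Fairlane Trust (R2): 99% × 18% = 17.82% of Slate Industries Corp.
Chain via Bluewater Partners LP (R2): 100% × 43% = 43% of Slate Industries Corp.
Chain via Beacon Group plc (R2): 53% × 29% = 15.37% of Slate Industries Corp.
Aggregating (R1): 17.82% + 43% + 15.37% = 76.19%.

76.19%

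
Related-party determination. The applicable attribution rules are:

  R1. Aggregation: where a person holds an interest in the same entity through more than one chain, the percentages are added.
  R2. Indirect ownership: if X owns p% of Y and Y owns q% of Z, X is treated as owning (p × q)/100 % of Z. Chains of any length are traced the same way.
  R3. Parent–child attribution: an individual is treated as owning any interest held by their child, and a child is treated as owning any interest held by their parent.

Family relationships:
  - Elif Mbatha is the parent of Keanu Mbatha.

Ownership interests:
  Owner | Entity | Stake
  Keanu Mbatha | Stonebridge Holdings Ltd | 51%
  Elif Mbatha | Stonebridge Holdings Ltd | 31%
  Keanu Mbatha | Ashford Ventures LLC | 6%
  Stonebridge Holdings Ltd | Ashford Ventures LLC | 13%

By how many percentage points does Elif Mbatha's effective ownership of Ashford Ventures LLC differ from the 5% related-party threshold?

11.66

By parent–child attribution (R3), Elif Mbatha is treated as also owning Keanu Mbatha's interest in Stonebridge Holdings Ltd, giving 31% + 51% = 82%.
By parent–child attribution (R3), Elif Mbatha is treated as owning Keanu Mbatha's 6% interest in Ashford Ventures LLC.
Chain via Stonebridge Holdings Ltd (R2): 82% × 13% = 10.66% of Ashford Ventures LLC.
Direct interest in Ashford Ventures LLC: 6%.
Aggregating (R1): 10.66% + 6% = 16.66%.
16.66% exceeds the 5% threshold by 11.66 percentage points.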